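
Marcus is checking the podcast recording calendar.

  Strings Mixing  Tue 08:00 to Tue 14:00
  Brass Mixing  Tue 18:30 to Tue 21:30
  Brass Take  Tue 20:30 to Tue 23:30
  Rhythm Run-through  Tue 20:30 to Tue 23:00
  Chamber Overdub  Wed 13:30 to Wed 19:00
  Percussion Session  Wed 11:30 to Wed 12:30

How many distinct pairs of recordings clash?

3

Check each pair: they overlap iff neither finishes before the other starts.
Sorted by start: Strings Mixing, Brass Mixing, Brass Take, Rhythm Run-through, Percussion Session, Chamber Overdub.
Brass Mixing starts after Strings Mixing ends, so nothing later overlaps Strings Mixing either.
Brass Take starts before Brass Mixing ends → Brass Mixing and Brass Take overlap.
Rhythm Run-through starts before Brass Mixing ends → Brass Mixing and Rhythm Run-through overlap.
Percussion Session starts after Brass Mixing ends, so nothing later overlaps Brass Mixing either.
Rhythm Run-through starts before Brass Take ends → Brass Take and Rhythm Run-through overlap.
Percussion Session starts after Brass Take ends, so nothing later overlaps Brass Take either.
Percussion Session starts after Rhythm Run-through ends, so nothing later overlaps Rhythm Run-through either.
Chamber Overdub starts after Percussion Session ends.
Overlapping pairs: Brass Mixing & Brass Take, Brass Mixing & Rhythm Run-through, Brass Take & Rhythm Run-through — 3 in total.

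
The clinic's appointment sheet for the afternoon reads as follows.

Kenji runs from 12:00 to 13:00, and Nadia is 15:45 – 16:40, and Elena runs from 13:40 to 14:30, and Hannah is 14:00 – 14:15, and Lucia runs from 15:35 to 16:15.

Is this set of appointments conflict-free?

Sorted by start: Kenji, Elena, Hannah, Lucia, Nadia.
Elena starts after Kenji ends — done with Kenji.
Hannah starts before Elena ends → Elena and Hannah overlap.
That's a conflict, so the schedule is not conflict-free.

No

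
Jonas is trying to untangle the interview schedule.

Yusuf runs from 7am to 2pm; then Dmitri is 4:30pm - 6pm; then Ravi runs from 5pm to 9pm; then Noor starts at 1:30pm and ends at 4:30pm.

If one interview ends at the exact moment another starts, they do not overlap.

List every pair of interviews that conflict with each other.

Sorted by start: Yusuf, Noor, Dmitri, Ravi.
Noor starts before Yusuf ends → Yusuf and Noor overlap.
Dmitri starts after Yusuf ends, so nothing later overlaps Yusuf either.
Dmitri starts exactly when Noor ends (back-to-back, no overlap), so nothing later overlaps Noor either.
Ravi starts before Dmitri ends → Dmitri and Ravi overlap.

Dmitri & Ravi, Noor & Yusuf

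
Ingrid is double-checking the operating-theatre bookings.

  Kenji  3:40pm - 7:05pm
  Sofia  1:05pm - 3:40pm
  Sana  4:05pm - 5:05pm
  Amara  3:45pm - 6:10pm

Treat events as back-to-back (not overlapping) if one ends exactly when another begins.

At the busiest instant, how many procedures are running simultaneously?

3

Walk through starts and ends in time order (an end at T is processed before a start at T):
1:05pm start Sofia → 1
3:40pm end Sofia → 0
3:40pm start Kenji → 1
3:45pm start Amara → 2
4:05pm start Sana → 3
5:05pm end Sana → 2
6:10pm end Amara → 1
7:05pm end Kenji → 0
Peak is 3, at 4:05pm (Amara, Kenji, Sana).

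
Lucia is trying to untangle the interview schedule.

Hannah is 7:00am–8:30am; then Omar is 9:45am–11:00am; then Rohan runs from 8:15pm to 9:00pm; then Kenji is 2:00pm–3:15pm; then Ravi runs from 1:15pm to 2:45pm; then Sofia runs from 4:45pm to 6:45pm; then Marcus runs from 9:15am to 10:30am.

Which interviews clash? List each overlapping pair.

Kenji & Ravi, Marcus & Omar

Sorted by start: Hannah, Marcus, Omar, Ravi, Kenji, Sofia, Rohan.
Marcus starts after Hannah ends; Hannah is clear from here.
Omar starts before Marcus ends → Marcus and Omar overlap.
Ravi starts after Marcus ends; Marcus is clear from here.
Ravi starts after Omar ends; Omar is clear from here.
Kenji starts before Ravi ends → Ravi and Kenji overlap.
Sofia starts after Ravi ends; Ravi is clear from here.
Sofia starts after Kenji ends; Kenji is clear from here.
Rohan starts after Sofia ends.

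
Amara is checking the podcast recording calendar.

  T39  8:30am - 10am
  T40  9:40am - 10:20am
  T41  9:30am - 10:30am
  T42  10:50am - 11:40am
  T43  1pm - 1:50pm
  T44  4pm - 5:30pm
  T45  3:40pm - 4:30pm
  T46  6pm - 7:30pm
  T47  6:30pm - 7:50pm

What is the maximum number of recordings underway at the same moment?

Sort all start/end points and keep a running count:
8:30am start T39 → 1
9:30am start T41 → 2
9:40am start T40 → 3
10am end T39 → 2
10:20am end T40 → 1
10:30am end T41 → 0
10:50am start T42 → 1
11:40am end T42 → 0
1pm start T43 → 1
1:50pm end T43 → 0
3:40pm start T45 → 1
4pm start T44 → 2
4:30pm end T45 → 1
5:30pm end T44 → 0
6pm start T46 → 1
6:30pm start T47 → 2
7:30pm end T46 → 1
7:50pm end T47 → 0
Peak is 3, at 9:40am (T39, T40, T41).

3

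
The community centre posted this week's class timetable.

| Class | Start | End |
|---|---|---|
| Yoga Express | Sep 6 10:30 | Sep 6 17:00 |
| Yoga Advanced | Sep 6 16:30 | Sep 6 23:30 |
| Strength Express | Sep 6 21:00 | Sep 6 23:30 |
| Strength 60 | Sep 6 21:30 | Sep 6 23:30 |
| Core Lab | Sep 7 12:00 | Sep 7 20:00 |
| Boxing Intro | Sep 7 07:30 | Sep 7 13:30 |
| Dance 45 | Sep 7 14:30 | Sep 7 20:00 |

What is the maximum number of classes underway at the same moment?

Sweep the timeline, counting +1 at each start and −1 at each end (ends before starts at a tie):
Sep 6 10:30 start Yoga Express → 1
Sep 6 16:30 start Yoga Advanced → 2
Sep 6 17:00 end Yoga Express → 1
Sep 6 21:00 start Strength Express → 2
Sep 6 21:30 start Strength 60 → 3
Sep 6 23:30 end Strength 60 → 2
Sep 6 23:30 end Strength Express → 1
Sep 6 23:30 end Yoga Advanced → 0
Sep 7 07:30 start Boxing Intro → 1
Sep 7 12:00 start Core Lab → 2
Sep 7 13:30 end Boxing Intro → 1
Sep 7 14:30 start Dance 45 → 2
Sep 7 20:00 end Core Lab → 1
Sep 7 20:00 end Dance 45 → 0
Peak is 3, at Sep 6 21:30 (Strength 60, Strength Express, Yoga Advanced).

3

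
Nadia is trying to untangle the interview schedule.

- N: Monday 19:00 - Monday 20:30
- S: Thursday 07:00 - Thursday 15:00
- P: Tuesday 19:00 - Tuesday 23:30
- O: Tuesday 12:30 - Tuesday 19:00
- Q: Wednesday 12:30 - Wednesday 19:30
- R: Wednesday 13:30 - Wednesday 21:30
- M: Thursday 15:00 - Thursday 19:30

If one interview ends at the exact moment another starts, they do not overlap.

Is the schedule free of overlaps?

Check each pair: they overlap iff neither finishes before the other starts.
Sorted by start: N, O, P, Q, R, S, M.
O starts after N ends — done with N.
P starts exactly when O ends (back-to-back, no overlap) — done with O.
Q starts after P ends — done with P.
R starts before Q ends → Q and R overlap.
That's a conflict, so the schedule is not conflict-free.

No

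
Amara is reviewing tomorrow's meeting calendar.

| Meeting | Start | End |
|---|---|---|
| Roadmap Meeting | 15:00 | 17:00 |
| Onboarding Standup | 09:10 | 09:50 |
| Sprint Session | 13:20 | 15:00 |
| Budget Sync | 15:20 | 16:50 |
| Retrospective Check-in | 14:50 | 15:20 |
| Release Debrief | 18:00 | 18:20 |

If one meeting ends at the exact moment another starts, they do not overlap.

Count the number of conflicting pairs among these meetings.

Sorted by start: Onboarding Standup, Sprint Session, Retrospective Check-in, Roadmap Meeting, Budget Sync, Release Debrief.
Sprint Session starts after Onboarding Standup ends; Onboarding Standup is clear from here.
Retrospective Check-in starts before Sprint Session ends → Sprint Session and Retrospective Check-in overlap.
Roadmap Meeting starts exactly when Sprint Session ends (back-to-back, no overlap); Sprint Session is clear from here.
Roadmap Meeting starts before Retrospective Check-in ends → Retrospective Check-in and Roadmap Meeting overlap.
Budget Sync starts exactly when Retrospective Check-in ends (back-to-back, no overlap); Retrospective Check-in is clear from here.
Budget Sync starts before Roadmap Meeting ends → Roadmap Meeting and Budget Sync overlap.
Release Debrief starts after Roadmap Meeting ends.
Release Debrief starts after Budget Sync ends.
Overlapping pairs: Budget Sync & Roadmap Meeting, Retrospective Check-in & Roadmap Meeting, Retrospective Check-in & Sprint Session — 3 in total.

3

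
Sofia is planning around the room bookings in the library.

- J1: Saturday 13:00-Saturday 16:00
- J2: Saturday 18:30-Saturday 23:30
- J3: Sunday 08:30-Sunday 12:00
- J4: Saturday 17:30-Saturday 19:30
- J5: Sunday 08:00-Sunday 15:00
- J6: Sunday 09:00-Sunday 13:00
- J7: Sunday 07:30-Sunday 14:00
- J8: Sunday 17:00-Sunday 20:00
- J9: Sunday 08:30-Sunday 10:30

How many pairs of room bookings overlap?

11

Sorted by start: J1, J4, J2, J7, J5, J3, J9, J6, J8.
J4 starts after J1 ends — done with J1.
J2 starts before J4 ends → J4 and J2 overlap.
J7 starts after J4 ends — done with J4.
J7 starts after J2 ends — done with J2.
J5 starts before J7 ends → J7 and J5 overlap.
J3 starts before J7 ends → J7 and J3 overlap.
J9 starts before J7 ends → J7 and J9 overlap.
J6 starts before J7 ends → J7 and J6 overlap.
J8 starts after J7 ends.
J3 starts before J5 ends → J5 and J3 overlap.
J9 starts before J5 ends → J5 and J9 overlap.
J6 starts before J5 ends → J5 and J6 overlap.
J8 starts after J5 ends.
J9 starts before J3 ends → J3 and J9 overlap.
J6 starts before J3 ends → J3 and J6 overlap.
J8 starts after J3 ends.
J6 starts before J9 ends → J9 and J6 overlap.
J8 starts after J9 ends.
J8 starts after J6 ends.
Overlapping pairs: J2 & J4, J3 & J5, J3 & J6, J3 & J7, J3 & J9, J5 & J6, J5 & J7, J5 & J9, J6 & J7, J6 & J9, J7 & J9 — 11 in total.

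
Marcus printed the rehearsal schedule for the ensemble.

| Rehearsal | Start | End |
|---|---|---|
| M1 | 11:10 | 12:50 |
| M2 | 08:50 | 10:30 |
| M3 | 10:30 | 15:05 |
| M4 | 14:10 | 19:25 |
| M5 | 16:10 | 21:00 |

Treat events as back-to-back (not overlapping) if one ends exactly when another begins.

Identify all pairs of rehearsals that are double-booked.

M1 & M3, M3 & M4, M4 & M5

Check each pair: they overlap iff neither finishes before the other starts.
Sorted by start: M2, M3, M1, M4, M5.
M3 starts exactly when M2 ends (back-to-back, no overlap) — done with M2.
M1 starts before M3 ends → M3 and M1 overlap.
M4 starts before M3 ends → M3 and M4 overlap.
M5 starts after M3 ends.
M4 starts after M1 ends — done with M1.
M5 starts before M4 ends → M4 and M5 overlap.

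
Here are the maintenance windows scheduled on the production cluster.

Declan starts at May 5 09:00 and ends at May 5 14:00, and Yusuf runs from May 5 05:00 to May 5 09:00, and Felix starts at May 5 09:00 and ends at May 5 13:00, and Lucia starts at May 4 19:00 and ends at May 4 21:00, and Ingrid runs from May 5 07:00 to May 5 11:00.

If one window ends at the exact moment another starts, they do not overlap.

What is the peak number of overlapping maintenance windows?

3

Sweep the timeline, counting +1 at each start and −1 at each end (ends before starts at a tie):
May 4 19:00 start Lucia → 1
May 4 21:00 end Lucia → 0
May 5 05:00 start Yusuf → 1
May 5 07:00 start Ingrid → 2
May 5 09:00 end Yusuf → 1
May 5 09:00 start Declan → 2
May 5 09:00 start Felix → 3
May 5 11:00 end Ingrid → 2
May 5 13:00 end Felix → 1
May 5 14:00 end Declan → 0
Peak is 3, at May 5 09:00 (Declan, Felix, Ingrid).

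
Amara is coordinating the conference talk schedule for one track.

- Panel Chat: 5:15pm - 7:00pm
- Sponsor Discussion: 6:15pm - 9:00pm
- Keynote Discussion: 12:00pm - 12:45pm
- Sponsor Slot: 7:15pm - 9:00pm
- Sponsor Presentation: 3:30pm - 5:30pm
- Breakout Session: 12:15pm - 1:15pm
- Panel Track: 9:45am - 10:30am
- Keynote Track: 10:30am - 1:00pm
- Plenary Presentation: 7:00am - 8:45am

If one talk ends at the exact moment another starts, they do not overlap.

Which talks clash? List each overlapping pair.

Breakout Session & Keynote Discussion, Breakout Session & Keynote Track, Keynote Discussion & Keynote Track, Panel Chat & Sponsor Discussion, Panel Chat & Sponsor Presentation, Sponsor Discussion & Sponsor Slot

Sorted by start: Plenary Presentation, Panel Track, Keynote Track, Keynote Discussion, Breakout Session, Sponsor Presentation, Panel Chat, Sponsor Discussion, Sponsor Slot.
Panel Track starts after Plenary Presentation ends, so Plenary Presentation has no further overlaps.
Keynote Track starts exactly when Panel Track ends (back-to-back, no overlap), so Panel Track has no further overlaps.
Keynote Discussion starts before Keynote Track ends → Keynote Track and Keynote Discussion overlap.
Breakout Session starts before Keynote Track ends → Keynote Track and Breakout Session overlap.
Sponsor Presentation starts after Keynote Track ends, so Keynote Track has no further overlaps.
Breakout Session starts before Keynote Discussion ends → Keynote Discussion and Breakout Session overlap.
Sponsor Presentation starts after Keynote Discussion ends, so Keynote Discussion has no further overlaps.
Sponsor Presentation starts after Breakout Session ends, so Breakout Session has no further overlaps.
Panel Chat starts before Sponsor Presentation ends → Sponsor Presentation and Panel Chat overlap.
Sponsor Discussion starts after Sponsor Presentation ends, so Sponsor Presentation has no further overlaps.
Sponsor Discussion starts before Panel Chat ends → Panel Chat and Sponsor Discussion overlap.
Sponsor Slot starts after Panel Chat ends.
Sponsor Slot starts before Sponsor Discussion ends → Sponsor Discussion and Sponsor Slot overlap.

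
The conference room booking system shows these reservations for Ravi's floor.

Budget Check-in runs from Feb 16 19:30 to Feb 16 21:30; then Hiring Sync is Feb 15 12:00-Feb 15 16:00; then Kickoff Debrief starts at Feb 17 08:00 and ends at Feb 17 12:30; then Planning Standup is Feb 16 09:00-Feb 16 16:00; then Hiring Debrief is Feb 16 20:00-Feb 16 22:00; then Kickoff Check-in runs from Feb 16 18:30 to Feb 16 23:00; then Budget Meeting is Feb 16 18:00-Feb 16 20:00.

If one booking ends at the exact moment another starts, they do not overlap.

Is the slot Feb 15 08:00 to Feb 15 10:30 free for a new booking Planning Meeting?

Yes — the slot is free

Hiring Sync: starts Feb 15 12:00 at or after Planning Meeting ends Feb 15 10:30 → clear.
Planning Standup: starts Feb 16 09:00 at or after Planning Meeting ends Feb 15 10:30 → clear.
Budget Meeting: starts Feb 16 18:00 at or after Planning Meeting ends Feb 15 10:30 → clear.
Kickoff Check-in: starts Feb 16 18:30 at or after Planning Meeting ends Feb 15 10:30 → clear.
Budget Check-in: starts Feb 16 19:30 at or after Planning Meeting ends Feb 15 10:30 → clear.
Hiring Debrief: starts Feb 16 20:00 at or after Planning Meeting ends Feb 15 10:30 → clear.
Kickoff Debrief: starts Feb 17 08:00 at or after Planning Meeting ends Feb 15 10:30 → clear.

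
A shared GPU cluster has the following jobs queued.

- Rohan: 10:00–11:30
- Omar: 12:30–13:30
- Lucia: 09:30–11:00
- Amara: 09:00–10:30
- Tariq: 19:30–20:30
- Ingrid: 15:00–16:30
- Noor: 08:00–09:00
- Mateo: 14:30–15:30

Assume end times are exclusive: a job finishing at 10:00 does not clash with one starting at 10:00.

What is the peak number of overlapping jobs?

Sweep the timeline, counting +1 at each start and −1 at each end (ends before starts at a tie):
08:00 start Noor → 1
09:00 end Noor → 0
09:00 start Amara → 1
09:30 start Lucia → 2
10:00 start Rohan → 3
10:30 end Amara → 2
11:00 end Lucia → 1
11:30 end Rohan → 0
12:30 start Omar → 1
13:30 end Omar → 0
14:30 start Mateo → 1
15:00 start Ingrid → 2
15:30 end Mateo → 1
16:30 end Ingrid → 0
19:30 start Tariq → 1
20:30 end Tariq → 0
Peak is 3, at 10:00 (Amara, Lucia, Rohan).

3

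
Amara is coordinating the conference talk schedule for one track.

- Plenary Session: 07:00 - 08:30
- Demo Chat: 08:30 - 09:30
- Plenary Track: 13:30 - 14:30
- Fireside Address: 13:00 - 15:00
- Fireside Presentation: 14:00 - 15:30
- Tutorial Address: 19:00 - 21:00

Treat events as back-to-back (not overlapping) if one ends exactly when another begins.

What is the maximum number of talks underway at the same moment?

Walk through starts and ends in time order (an end at T is processed before a start at T):
07:00 start Plenary Session → 1
08:30 end Plenary Session → 0
08:30 start Demo Chat → 1
09:30 end Demo Chat → 0
13:00 start Fireside Address → 1
13:30 start Plenary Track → 2
14:00 start Fireside Presentation → 3
14:30 end Plenary Track → 2
15:00 end Fireside Address → 1
15:30 end Fireside Presentation → 0
19:00 start Tutorial Address → 1
21:00 end Tutorial Address → 0
Peak is 3, at 14:00 (Fireside Address, Fireside Presentation, Plenary Track).

3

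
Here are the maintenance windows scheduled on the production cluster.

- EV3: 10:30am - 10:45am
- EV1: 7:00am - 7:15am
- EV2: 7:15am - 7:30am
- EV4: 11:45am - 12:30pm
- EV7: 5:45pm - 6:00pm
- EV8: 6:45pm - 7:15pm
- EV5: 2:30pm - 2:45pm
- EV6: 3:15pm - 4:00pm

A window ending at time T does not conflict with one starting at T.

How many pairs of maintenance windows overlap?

Sorted by start: EV1, EV2, EV3, EV4, EV5, EV6, EV7, EV8.
EV2 starts exactly when EV1 ends (back-to-back, no overlap); EV1 is clear from here.
EV3 starts after EV2 ends; EV2 is clear from here.
EV4 starts after EV3 ends; EV3 is clear from here.
EV5 starts after EV4 ends; EV4 is clear from here.
EV6 starts after EV5 ends; EV5 is clear from here.
EV7 starts after EV6 ends; EV6 is clear from here.
EV8 starts after EV7 ends.
No pair overlaps.

0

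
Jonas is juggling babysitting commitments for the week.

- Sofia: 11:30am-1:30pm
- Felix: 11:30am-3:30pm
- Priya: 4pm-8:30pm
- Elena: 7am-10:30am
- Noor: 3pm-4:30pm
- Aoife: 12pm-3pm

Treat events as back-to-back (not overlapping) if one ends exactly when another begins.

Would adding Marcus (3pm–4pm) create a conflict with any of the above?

Elena: ends 10:30am at or before Marcus starts 3pm → clear.
Felix: starts 11:30am before Marcus ends 4pm, and ends 3:30pm after Marcus starts 3pm → overlap.
Sofia: ends 1:30pm at or before Marcus starts 3pm → clear.
Aoife: ends 3pm at or before Marcus starts 3pm → clear.
Noor: starts 3pm before Marcus ends 4pm, and ends 4:30pm after Marcus starts 3pm → overlap.
Priya: starts 4pm at or after Marcus ends 4pm → clear.
Marcus overlaps Felix, Noor.

Yes — it overlaps Felix, Noor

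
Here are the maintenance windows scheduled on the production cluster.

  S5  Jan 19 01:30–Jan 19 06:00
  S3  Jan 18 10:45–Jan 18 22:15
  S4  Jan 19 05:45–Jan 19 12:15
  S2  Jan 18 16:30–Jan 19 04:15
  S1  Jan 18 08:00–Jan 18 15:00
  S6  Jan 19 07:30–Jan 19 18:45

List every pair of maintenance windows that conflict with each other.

S1 & S3, S2 & S3, S2 & S5, S4 & S5, S4 & S6

Sorted by start: S1, S3, S2, S5, S4, S6.
S3 starts before S1 ends → S1 and S3 overlap.
S2 starts after S1 ends, so nothing later overlaps S1 either.
S2 starts before S3 ends → S3 and S2 overlap.
S5 starts after S3 ends, so nothing later overlaps S3 either.
S5 starts before S2 ends → S2 and S5 overlap.
S4 starts after S2 ends, so nothing later overlaps S2 either.
S4 starts before S5 ends → S5 and S4 overlap.
S6 starts after S5 ends.
S6 starts before S4 ends → S4 and S6 overlap.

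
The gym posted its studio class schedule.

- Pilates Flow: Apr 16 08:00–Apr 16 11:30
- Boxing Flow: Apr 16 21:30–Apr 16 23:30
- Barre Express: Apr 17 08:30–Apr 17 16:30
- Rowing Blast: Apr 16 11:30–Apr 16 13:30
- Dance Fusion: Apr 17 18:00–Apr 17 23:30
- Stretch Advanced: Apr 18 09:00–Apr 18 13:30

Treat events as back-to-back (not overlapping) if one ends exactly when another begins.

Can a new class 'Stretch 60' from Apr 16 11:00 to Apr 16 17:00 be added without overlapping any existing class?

No — it overlaps Pilates Flow, Rowing Blast

Pilates Flow: starts Apr 16 08:00 before Stretch 60 ends Apr 16 17:00, and ends Apr 16 11:30 after Stretch 60 starts Apr 16 11:00 → overlap.
Rowing Blast: starts Apr 16 11:30 before Stretch 60 ends Apr 16 17:00, and ends Apr 16 13:30 after Stretch 60 starts Apr 16 11:00 → overlap.
Boxing Flow: starts Apr 16 21:30 at or after Stretch 60 ends Apr 16 17:00 → clear.
Barre Express: starts Apr 17 08:30 at or after Stretch 60 ends Apr 16 17:00 → clear.
Dance Fusion: starts Apr 17 18:00 at or after Stretch 60 ends Apr 16 17:00 → clear.
Stretch Advanced: starts Apr 18 09:00 at or after Stretch 60 ends Apr 16 17:00 → clear.
Stretch 60 overlaps Pilates Flow, Rowing Blast.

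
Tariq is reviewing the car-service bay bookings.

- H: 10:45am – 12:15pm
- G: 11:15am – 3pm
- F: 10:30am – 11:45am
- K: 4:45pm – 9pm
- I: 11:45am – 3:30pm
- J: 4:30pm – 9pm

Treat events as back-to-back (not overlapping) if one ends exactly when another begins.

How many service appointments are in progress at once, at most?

Sort all start/end points and keep a running count:
10:30am start F → 1
10:45am start H → 2
11:15am start G → 3
11:45am end F → 2
11:45am start I → 3
12:15pm end H → 2
3pm end G → 1
3:30pm end I → 0
4:30pm start J → 1
4:45pm start K → 2
9pm end J → 1
9pm end K → 0
Peak is 3, at 11:15am (F, G, H).

3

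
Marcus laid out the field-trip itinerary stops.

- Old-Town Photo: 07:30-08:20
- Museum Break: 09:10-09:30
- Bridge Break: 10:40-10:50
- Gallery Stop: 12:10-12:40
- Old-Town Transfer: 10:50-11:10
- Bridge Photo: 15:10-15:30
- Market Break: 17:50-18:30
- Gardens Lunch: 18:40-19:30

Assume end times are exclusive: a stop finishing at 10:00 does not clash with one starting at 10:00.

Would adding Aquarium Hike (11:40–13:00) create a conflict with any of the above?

Old-Town Photo: ends 08:20 at or before Aquarium Hike starts 11:40 → clear.
Museum Break: ends 09:30 at or before Aquarium Hike starts 11:40 → clear.
Bridge Break: ends 10:50 at or before Aquarium Hike starts 11:40 → clear.
Old-Town Transfer: ends 11:10 at or before Aquarium Hike starts 11:40 → clear.
Gallery Stop: starts 12:10 before Aquarium Hike ends 13:00, and ends 12:40 after Aquarium Hike starts 11:40 → overlap.
Bridge Photo: starts 15:10 at or after Aquarium Hike ends 13:00 → clear.
Market Break: starts 17:50 at or after Aquarium Hike ends 13:00 → clear.
Gardens Lunch: starts 18:40 at or after Aquarium Hike ends 13:00 → clear.
Aquarium Hike overlaps Gallery Stop.

Yes — it overlaps Gallery Stop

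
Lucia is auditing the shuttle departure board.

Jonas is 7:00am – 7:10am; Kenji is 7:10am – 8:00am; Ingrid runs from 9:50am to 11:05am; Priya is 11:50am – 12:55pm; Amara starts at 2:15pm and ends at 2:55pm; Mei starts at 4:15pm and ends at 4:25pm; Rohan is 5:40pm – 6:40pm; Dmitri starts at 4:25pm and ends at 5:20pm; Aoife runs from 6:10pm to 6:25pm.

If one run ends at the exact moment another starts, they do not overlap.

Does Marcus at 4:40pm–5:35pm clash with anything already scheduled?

Yes — it overlaps Dmitri

Jonas: ends 7:10am at or before Marcus starts 4:40pm → clear.
Kenji: ends 8:00am at or before Marcus starts 4:40pm → clear.
Ingrid: ends 11:05am at or before Marcus starts 4:40pm → clear.
Priya: ends 12:55pm at or before Marcus starts 4:40pm → clear.
Amara: ends 2:55pm at or before Marcus starts 4:40pm → clear.
Mei: ends 4:25pm at or before Marcus starts 4:40pm → clear.
Dmitri: starts 4:25pm before Marcus ends 5:35pm, and ends 5:20pm after Marcus starts 4:40pm → overlap.
Rohan: starts 5:40pm at or after Marcus ends 5:35pm → clear.
Aoife: starts 6:10pm at or after Marcus ends 5:35pm → clear.
Marcus overlaps Dmitri.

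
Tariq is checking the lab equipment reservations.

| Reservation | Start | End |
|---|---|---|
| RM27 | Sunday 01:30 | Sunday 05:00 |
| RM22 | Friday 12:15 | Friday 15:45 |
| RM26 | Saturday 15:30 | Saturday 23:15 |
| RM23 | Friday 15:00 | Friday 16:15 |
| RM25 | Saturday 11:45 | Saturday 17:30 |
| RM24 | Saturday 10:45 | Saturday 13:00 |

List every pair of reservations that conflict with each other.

RM22 & RM23, RM24 & RM25, RM25 & RM26

Check each pair: they overlap iff neither finishes before the other starts.
Sorted by start: RM22, RM23, RM24, RM25, RM26, RM27.
RM23 starts before RM22 ends → RM22 and RM23 overlap.
RM24 starts after RM22 ends; RM22 is clear from here.
RM24 starts after RM23 ends; RM23 is clear from here.
RM25 starts before RM24 ends → RM24 and RM25 overlap.
RM26 starts after RM24 ends; RM24 is clear from here.
RM26 starts before RM25 ends → RM25 and RM26 overlap.
RM27 starts after RM25 ends.
RM27 starts after RM26 ends.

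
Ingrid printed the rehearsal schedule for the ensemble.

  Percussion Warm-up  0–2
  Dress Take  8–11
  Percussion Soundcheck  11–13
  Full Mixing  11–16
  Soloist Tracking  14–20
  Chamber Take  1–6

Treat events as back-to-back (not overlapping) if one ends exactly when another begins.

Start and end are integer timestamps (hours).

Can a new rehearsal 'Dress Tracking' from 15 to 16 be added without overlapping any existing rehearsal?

Percussion Warm-up: ends 2 at or before Dress Tracking starts 15 → clear.
Chamber Take: ends 6 at or before Dress Tracking starts 15 → clear.
Dress Take: ends 11 at or before Dress Tracking starts 15 → clear.
Percussion Soundcheck: ends 13 at or before Dress Tracking starts 15 → clear.
Full Mixing: starts 11 before Dress Tracking ends 16, and ends 16 after Dress Tracking starts 15 → overlap.
Soloist Tracking: starts 14 before Dress Tracking ends 16, and ends 20 after Dress Tracking starts 15 → overlap.
Dress Tracking overlaps Soloist Tracking, Full Mixing.

No — it overlaps Full Mixing, Soloist Tracking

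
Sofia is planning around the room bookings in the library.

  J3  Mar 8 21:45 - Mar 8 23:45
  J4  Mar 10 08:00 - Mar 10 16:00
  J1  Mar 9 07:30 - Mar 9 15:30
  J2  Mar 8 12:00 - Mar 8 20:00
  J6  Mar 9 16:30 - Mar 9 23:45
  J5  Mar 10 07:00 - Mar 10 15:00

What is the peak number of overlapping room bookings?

2

Walk through starts and ends in time order (an end at T is processed before a start at T):
Mar 8 12:00 start J2 → 1
Mar 8 20:00 end J2 → 0
Mar 8 21:45 start J3 → 1
Mar 8 23:45 end J3 → 0
Mar 9 07:30 start J1 → 1
Mar 9 15:30 end J1 → 0
Mar 9 16:30 start J6 → 1
Mar 9 23:45 end J6 → 0
Mar 10 07:00 start J5 → 1
Mar 10 08:00 start J4 → 2
Mar 10 15:00 end J5 → 1
Mar 10 16:00 end J4 → 0
Peak is 2, at Mar 10 08:00 (J4, J5).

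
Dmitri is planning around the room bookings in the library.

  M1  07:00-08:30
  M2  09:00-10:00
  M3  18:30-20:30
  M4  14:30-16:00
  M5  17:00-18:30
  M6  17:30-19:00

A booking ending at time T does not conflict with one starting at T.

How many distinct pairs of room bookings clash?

Sorted by start: M1, M2, M4, M5, M6, M3.
M2 starts after M1 ends, so M1 has no further overlaps.
M4 starts after M2 ends, so M2 has no further overlaps.
M5 starts after M4 ends, so M4 has no further overlaps.
M6 starts before M5 ends → M5 and M6 overlap.
M3 starts exactly when M5 ends (back-to-back, no overlap).
M3 starts before M6 ends → M6 and M3 overlap.
Overlapping pairs: M3 & M6, M5 & M6 — 2 in total.

2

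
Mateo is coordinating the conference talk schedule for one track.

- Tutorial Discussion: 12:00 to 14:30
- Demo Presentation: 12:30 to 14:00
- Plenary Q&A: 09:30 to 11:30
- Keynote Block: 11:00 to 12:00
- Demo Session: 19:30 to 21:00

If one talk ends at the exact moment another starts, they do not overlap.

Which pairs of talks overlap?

Demo Presentation & Tutorial Discussion, Keynote Block & Plenary Q&A

Sorted by start: Plenary Q&A, Keynote Block, Tutorial Discussion, Demo Presentation, Demo Session.
Keynote Block starts before Plenary Q&A ends → Plenary Q&A and Keynote Block overlap.
Tutorial Discussion starts after Plenary Q&A ends — done with Plenary Q&A.
Tutorial Discussion starts exactly when Keynote Block ends (back-to-back, no overlap) — done with Keynote Block.
Demo Presentation starts before Tutorial Discussion ends → Tutorial Discussion and Demo Presentation overlap.
Demo Session starts after Tutorial Discussion ends.
Demo Session starts after Demo Presentation ends.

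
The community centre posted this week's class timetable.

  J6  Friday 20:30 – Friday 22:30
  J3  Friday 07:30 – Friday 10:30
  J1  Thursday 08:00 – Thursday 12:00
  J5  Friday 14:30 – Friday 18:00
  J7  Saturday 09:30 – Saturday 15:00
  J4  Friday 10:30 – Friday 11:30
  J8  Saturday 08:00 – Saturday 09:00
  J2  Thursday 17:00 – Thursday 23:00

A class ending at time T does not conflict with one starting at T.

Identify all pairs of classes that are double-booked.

Sorted by start: J1, J2, J3, J4, J5, J6, J8, J7.
J2 starts after J1 ends, so J1 has no further overlaps.
J3 starts after J2 ends, so J2 has no further overlaps.
J4 starts exactly when J3 ends (back-to-back, no overlap), so J3 has no further overlaps.
J5 starts after J4 ends, so J4 has no further overlaps.
J6 starts after J5 ends, so J5 has no further overlaps.
J8 starts after J6 ends, so J6 has no further overlaps.
J7 starts after J8 ends.

no overlapping pairs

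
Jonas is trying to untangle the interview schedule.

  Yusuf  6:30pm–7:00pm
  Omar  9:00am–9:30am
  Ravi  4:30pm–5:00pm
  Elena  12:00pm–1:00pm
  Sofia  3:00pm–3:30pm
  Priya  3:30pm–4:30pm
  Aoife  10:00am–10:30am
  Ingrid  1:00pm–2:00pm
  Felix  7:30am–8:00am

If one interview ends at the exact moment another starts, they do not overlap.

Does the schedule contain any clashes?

No

Sorted by start: Felix, Omar, Aoife, Elena, Ingrid, Sofia, Priya, Ravi, Yusuf.
Omar starts after Felix ends; Felix is clear from here.
Aoife starts after Omar ends; Omar is clear from here.
Elena starts after Aoife ends; Aoife is clear from here.
Ingrid starts exactly when Elena ends (back-to-back, no overlap); Elena is clear from here.
Sofia starts after Ingrid ends; Ingrid is clear from here.
Priya starts exactly when Sofia ends (back-to-back, no overlap); Sofia is clear from here.
Ravi starts exactly when Priya ends (back-to-back, no overlap); Priya is clear from here.
Yusuf starts after Ravi ends.
Every pair is clear; the schedule has no overlaps.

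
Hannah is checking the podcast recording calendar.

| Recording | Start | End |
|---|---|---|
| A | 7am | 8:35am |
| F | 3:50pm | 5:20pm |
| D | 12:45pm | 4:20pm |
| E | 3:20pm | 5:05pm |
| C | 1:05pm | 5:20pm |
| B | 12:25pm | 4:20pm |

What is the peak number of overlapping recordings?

5

Sweep the timeline, counting +1 at each start and −1 at each end (ends before starts at a tie):
7am start A → 1
8:35am end A → 0
12:25pm start B → 1
12:45pm start D → 2
1:05pm start C → 3
3:20pm start E → 4
3:50pm start F → 5
4:20pm end B → 4
4:20pm end D → 3
5:05pm end E → 2
5:20pm end C → 1
5:20pm end F → 0
Peak is 5, at 3:50pm (B, C, D, E, F).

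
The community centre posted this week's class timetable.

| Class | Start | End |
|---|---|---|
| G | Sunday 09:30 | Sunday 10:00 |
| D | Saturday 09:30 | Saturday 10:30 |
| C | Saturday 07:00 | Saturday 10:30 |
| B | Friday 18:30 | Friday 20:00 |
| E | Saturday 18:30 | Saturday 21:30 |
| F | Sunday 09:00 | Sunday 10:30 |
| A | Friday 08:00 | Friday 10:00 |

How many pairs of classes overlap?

Check each pair: they overlap iff neither finishes before the other starts.
Sorted by start: A, B, C, D, E, F, G.
B starts after A ends — done with A.
C starts after B ends — done with B.
D starts before C ends → C and D overlap.
E starts after C ends — done with C.
E starts after D ends — done with D.
F starts after E ends — done with E.
G starts before F ends → F and G overlap.
Overlapping pairs: C & D, F & G — 2 in total.

2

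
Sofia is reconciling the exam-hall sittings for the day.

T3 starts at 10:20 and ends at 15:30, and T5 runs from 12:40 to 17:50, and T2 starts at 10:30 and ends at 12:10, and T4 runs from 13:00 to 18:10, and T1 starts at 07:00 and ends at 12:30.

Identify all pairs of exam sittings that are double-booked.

T1 & T2, T1 & T3, T2 & T3, T3 & T4, T3 & T5, T4 & T5

Sorted by start: T1, T3, T2, T5, T4.
T3 starts before T1 ends → T1 and T3 overlap.
T2 starts before T1 ends → T1 and T2 overlap.
T5 starts after T1 ends, so T1 has no further overlaps.
T2 starts before T3 ends → T3 and T2 overlap.
T5 starts before T3 ends → T3 and T5 overlap.
T4 starts before T3 ends → T3 and T4 overlap.
T5 starts after T2 ends, so T2 has no further overlaps.
T4 starts before T5 ends → T5 and T4 overlap.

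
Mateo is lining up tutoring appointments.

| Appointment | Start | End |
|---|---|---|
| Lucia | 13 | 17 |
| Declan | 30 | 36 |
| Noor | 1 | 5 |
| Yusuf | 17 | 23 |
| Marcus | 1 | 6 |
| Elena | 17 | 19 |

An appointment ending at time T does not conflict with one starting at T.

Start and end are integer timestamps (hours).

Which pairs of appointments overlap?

Elena & Yusuf, Marcus & Noor

Check each pair: they overlap iff neither finishes before the other starts.
Sorted by start: Noor, Marcus, Lucia, Elena, Yusuf, Declan.
Marcus starts before Noor ends → Noor and Marcus overlap.
Lucia starts after Noor ends; Noor is clear from here.
Lucia starts after Marcus ends; Marcus is clear from here.
Elena starts exactly when Lucia ends (back-to-back, no overlap); Lucia is clear from here.
Yusuf starts before Elena ends → Elena and Yusuf overlap.
Declan starts after Elena ends.
Declan starts after Yusuf ends.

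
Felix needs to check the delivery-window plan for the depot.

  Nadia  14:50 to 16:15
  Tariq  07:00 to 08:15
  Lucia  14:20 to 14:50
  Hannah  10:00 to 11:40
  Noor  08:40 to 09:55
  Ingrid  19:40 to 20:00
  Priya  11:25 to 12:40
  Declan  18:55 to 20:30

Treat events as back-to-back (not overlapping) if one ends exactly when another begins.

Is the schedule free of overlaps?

No

Two intervals overlap when each starts before the other ends.
Sorted by start: Tariq, Noor, Hannah, Priya, Lucia, Nadia, Declan, Ingrid.
Noor starts after Tariq ends, so nothing later overlaps Tariq either.
Hannah starts after Noor ends, so nothing later overlaps Noor either.
Priya starts before Hannah ends → Hannah and Priya overlap.
That's a conflict, so the schedule is not conflict-free.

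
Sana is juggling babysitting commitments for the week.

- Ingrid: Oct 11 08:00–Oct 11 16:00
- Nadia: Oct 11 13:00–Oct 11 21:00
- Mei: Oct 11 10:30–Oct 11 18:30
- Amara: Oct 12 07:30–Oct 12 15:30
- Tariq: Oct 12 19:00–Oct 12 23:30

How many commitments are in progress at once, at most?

Walk through starts and ends in time order (an end at T is processed before a start at T):
Oct 11 08:00 start Ingrid → 1
Oct 11 10:30 start Mei → 2
Oct 11 13:00 start Nadia → 3
Oct 11 16:00 end Ingrid → 2
Oct 11 18:30 end Mei → 1
Oct 11 21:00 end Nadia → 0
Oct 12 07:30 start Amara → 1
Oct 12 15:30 end Amara → 0
Oct 12 19:00 start Tariq → 1
Oct 12 23:30 end Tariq → 0
Peak is 3, at Oct 11 13:00 (Ingrid, Mei, Nadia).

3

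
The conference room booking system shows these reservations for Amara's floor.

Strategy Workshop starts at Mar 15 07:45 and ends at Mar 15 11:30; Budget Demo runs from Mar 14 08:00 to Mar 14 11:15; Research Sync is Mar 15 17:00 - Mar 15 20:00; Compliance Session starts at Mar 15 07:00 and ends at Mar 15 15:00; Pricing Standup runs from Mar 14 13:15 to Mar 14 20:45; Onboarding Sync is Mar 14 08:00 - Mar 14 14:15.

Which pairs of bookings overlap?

Sorted by start: Budget Demo, Onboarding Sync, Pricing Standup, Compliance Session, Strategy Workshop, Research Sync.
Onboarding Sync starts before Budget Demo ends → Budget Demo and Onboarding Sync overlap.
Pricing Standup starts after Budget Demo ends, so Budget Demo has no further overlaps.
Pricing Standup starts before Onboarding Sync ends → Onboarding Sync and Pricing Standup overlap.
Compliance Session starts after Onboarding Sync ends, so Onboarding Sync has no further overlaps.
Compliance Session starts after Pricing Standup ends, so Pricing Standup has no further overlaps.
Strategy Workshop starts before Compliance Session ends → Compliance Session and Strategy Workshop overlap.
Research Sync starts after Compliance Session ends.
Research Sync starts after Strategy Workshop ends.

Budget Demo & Onboarding Sync, Compliance Session & Strategy Workshop, Onboarding Sync & Pricing Standup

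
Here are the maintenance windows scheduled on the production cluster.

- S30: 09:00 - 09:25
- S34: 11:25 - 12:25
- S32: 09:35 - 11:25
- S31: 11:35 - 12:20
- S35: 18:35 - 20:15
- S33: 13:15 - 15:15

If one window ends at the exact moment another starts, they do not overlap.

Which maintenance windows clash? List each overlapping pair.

Sorted by start: S30, S32, S34, S31, S33, S35.
S32 starts after S30 ends, so S30 has no further overlaps.
S34 starts exactly when S32 ends (back-to-back, no overlap), so S32 has no further overlaps.
S31 starts before S34 ends → S34 and S31 overlap.
S33 starts after S34 ends, so S34 has no further overlaps.
S33 starts after S31 ends, so S31 has no further overlaps.
S35 starts after S33 ends.

S31 & S34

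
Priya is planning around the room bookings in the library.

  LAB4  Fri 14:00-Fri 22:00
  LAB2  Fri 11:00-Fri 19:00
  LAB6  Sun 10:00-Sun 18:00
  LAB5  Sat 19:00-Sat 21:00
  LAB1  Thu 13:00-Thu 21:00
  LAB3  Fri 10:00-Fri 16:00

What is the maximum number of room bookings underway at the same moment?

3

Sweep the timeline, counting +1 at each start and −1 at each end (ends before starts at a tie):
Thu 13:00 start LAB1 → 1
Thu 21:00 end LAB1 → 0
Fri 10:00 start LAB3 → 1
Fri 11:00 start LAB2 → 2
Fri 14:00 start LAB4 → 3
Fri 16:00 end LAB3 → 2
Fri 19:00 end LAB2 → 1
Fri 22:00 end LAB4 → 0
Sat 19:00 start LAB5 → 1
Sat 21:00 end LAB5 → 0
Sun 10:00 start LAB6 → 1
Sun 18:00 end LAB6 → 0
Peak is 3, at Fri 14:00 (LAB2, LAB3, LAB4).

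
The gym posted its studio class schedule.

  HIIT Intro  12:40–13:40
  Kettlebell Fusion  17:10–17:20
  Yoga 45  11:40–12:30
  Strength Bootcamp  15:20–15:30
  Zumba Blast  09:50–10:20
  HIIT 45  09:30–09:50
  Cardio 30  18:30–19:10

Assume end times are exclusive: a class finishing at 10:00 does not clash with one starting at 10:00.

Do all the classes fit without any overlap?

Sorted by start: HIIT 45, Zumba Blast, Yoga 45, HIIT Intro, Strength Bootcamp, Kettlebell Fusion, Cardio 30.
Zumba Blast starts exactly when HIIT 45 ends (back-to-back, no overlap), so HIIT 45 has no further overlaps.
Yoga 45 starts after Zumba Blast ends, so Zumba Blast has no further overlaps.
HIIT Intro starts after Yoga 45 ends, so Yoga 45 has no further overlaps.
Strength Bootcamp starts after HIIT Intro ends, so HIIT Intro has no further overlaps.
Kettlebell Fusion starts after Strength Bootcamp ends, so Strength Bootcamp has no further overlaps.
Cardio 30 starts after Kettlebell Fusion ends.
Every pair is clear; the schedule has no overlaps.

Yes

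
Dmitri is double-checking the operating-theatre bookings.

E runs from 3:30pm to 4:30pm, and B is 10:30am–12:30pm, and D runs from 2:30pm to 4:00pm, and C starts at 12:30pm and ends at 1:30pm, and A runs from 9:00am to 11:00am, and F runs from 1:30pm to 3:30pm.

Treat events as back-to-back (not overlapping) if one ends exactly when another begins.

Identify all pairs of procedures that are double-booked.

A & B, D & E, D & F

Two intervals overlap when each starts before the other ends.
Sorted by start: A, B, C, F, D, E.
B starts before A ends → A and B overlap.
C starts after A ends — done with A.
C starts exactly when B ends (back-to-back, no overlap) — done with B.
F starts exactly when C ends (back-to-back, no overlap) — done with C.
D starts before F ends → F and D overlap.
E starts exactly when F ends (back-to-back, no overlap).
E starts before D ends → D and E overlap.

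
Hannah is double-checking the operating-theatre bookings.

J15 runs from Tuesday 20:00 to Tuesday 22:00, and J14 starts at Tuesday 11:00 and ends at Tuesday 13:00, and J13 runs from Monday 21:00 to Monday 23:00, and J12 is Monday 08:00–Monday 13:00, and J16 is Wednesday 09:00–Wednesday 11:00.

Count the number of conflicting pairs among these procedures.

0

Sorted by start: J12, J13, J14, J15, J16.
J13 starts after J12 ends, so J12 has no further overlaps.
J14 starts after J13 ends, so J13 has no further overlaps.
J15 starts after J14 ends, so J14 has no further overlaps.
J16 starts after J15 ends.
No pair overlaps.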